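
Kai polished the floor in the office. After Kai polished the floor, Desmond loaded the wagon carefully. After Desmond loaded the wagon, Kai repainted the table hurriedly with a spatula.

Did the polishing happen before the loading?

yes

The narrative orders the polishing before the loading.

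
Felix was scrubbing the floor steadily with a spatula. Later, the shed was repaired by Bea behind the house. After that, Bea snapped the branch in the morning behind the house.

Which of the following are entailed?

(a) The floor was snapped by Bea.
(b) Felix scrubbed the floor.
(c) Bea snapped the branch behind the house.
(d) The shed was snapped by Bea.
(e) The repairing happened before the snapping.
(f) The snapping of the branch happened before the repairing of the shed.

(b), (c), (e)

(a) Not entailed — Bea snapped the branch, not the floor; the floor belongs to the scrubbing event.
(b) Entailed — 'scrub' is an activity; 'was scrubbing' entails that some scrubbing happened, so 'scrubbed' holds.
(c) Entailed — every conjunct here is already in the original snapping event.
(d) Not entailed — Bea snapped the branch, not the shed; the shed belongs to the repairing event.
(e) Entailed — the narrative places the repairing before the snapping.
(f) Not entailed — the narrative places the repairing before the snapping, not after.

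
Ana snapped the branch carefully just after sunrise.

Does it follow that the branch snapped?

yes

'Ana snapped the branch' is the causative; it entails the inchoative 'the branch snapped'.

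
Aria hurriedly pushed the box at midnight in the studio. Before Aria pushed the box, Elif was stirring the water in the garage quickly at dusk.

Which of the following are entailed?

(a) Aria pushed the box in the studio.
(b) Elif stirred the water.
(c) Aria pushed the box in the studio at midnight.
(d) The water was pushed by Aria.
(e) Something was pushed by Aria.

(a), (b), (c), (e)

(a) Entailed — dropping 'hurriedly', 'at midnight' leaves a sub-description the original still satisfies.
(b) Entailed — 'stir' is an activity; 'was stirring' entails that some stirring happened, so 'stirred' holds.
(c) Entailed — the original entails any weakening of itself; this just drops 'hurriedly'.
(d) Not entailed — Aria pushed the box, not the water; the water belongs to the stirring event.
(e) Entailed — every conjunct here is already in the original pushing event.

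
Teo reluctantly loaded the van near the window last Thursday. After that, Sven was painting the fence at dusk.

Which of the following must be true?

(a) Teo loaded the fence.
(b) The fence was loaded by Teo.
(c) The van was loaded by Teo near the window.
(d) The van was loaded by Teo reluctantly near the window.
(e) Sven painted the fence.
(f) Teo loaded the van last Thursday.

(c), (d), (f)

(a) Not entailed — Teo loaded the van, not the fence; the fence belongs to the painting event.
(b) Not entailed — Teo loaded the van, not the fence; the fence belongs to the painting event.
(c) Entailed — dropping 'reluctantly', 'last Thursday' leaves a sub-description the original still satisfies.
(d) Entailed — dropping 'last Thursday' leaves a sub-description the original still satisfies.
(e) Not entailed — 'was painting' is progressive on an accomplishment; it does not entail the completed 'painted'.
(f) Entailed — this follows by dropping conjuncts from the loading event's description.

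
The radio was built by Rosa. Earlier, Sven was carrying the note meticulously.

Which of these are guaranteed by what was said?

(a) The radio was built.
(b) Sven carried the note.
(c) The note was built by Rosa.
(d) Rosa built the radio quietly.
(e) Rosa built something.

(a), (b), (e)

(a) Entailed — generalizing the agent leaves a sub-description the original still satisfies.
(b) Entailed — 'carry' is an activity; 'was carrying' entails that some carrying happened, so 'carried' holds.
(c) Not entailed — Rosa built the radio, not the note; the note belongs to the carrying event.
(d) Not entailed — 'quietly' adds information not in the original event.
(e) Entailed — every conjunct here is already in the original building event.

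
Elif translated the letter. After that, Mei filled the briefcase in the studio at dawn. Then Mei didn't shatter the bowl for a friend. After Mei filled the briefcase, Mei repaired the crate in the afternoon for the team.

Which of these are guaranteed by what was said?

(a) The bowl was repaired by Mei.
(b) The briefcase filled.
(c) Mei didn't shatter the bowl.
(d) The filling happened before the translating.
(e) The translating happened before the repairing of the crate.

(a) Not entailed — Mei repaired the crate, not the bowl; the bowl belongs to the shattering event.
(b) Entailed — 'Mei filled the briefcase' is causative; it entails the inchoative 'the briefcase filled'.
(c) Not entailed — dropping 'for a friend' under negation is not valid — the original leaves open that Mei shattered the bowl some other way.
(d) Not entailed — the narrative places the translating before the filling, not after.
(e) Entailed — the narrative places the translating before the repairing.

(b), (e)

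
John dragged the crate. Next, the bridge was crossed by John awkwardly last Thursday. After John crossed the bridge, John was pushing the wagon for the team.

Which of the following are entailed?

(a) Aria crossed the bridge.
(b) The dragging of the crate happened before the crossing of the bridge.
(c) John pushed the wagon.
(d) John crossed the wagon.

(b), (c)

(a) Not entailed — the passage has John crossing the bridge, not Aria.
(b) Entailed — the narrative places the dragging before the crossing.
(c) Entailed — 'push' is an activity; 'was pushing' entails that some pushing happened, so 'pushed' holds.
(d) Not entailed — John crossed the bridge, not the wagon; the wagon belongs to the pushing event.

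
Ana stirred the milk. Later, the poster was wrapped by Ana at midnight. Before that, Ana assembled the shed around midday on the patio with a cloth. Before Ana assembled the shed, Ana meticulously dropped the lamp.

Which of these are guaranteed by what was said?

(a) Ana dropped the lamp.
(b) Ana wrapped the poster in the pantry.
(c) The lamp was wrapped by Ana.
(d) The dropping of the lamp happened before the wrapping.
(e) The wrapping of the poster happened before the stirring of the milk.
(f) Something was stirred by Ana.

(a) Entailed — every conjunct here is already in the original dropping event.
(b) Not entailed — 'in the pantry' adds information not in the original event.
(c) Not entailed — Ana wrapped the poster, not the lamp; the lamp belongs to the dropping event.
(d) Entailed — the narrative places the dropping before the wrapping.
(e) Not entailed — the narrative places the stirring before the wrapping, not after.
(f) Entailed — every conjunct here is already in the original stirring event.

(a), (d), (f)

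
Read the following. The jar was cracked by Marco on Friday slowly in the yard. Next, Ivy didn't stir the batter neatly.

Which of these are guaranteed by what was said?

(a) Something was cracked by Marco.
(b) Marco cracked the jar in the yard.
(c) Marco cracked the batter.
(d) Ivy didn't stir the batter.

(a) Entailed — this follows by dropping conjuncts from the cracking event's description.
(b) Entailed — the original entails any weakening of itself; this just drops 'slowly', 'on Friday'.
(c) Not entailed — Marco cracked the jar, not the batter; the batter belongs to the stirring event.
(d) Not entailed — dropping 'neatly' under negation is not valid — the original leaves open that Ivy stirred the batter some other way.

(a), (b)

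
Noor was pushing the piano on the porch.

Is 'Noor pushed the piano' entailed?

yes

'push' is atelic; if Noor was pushing the piano, then Noor pushed the piano (for some time).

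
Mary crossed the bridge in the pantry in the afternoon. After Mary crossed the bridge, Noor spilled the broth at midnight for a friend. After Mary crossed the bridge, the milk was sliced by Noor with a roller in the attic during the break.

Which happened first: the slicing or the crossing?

The connectives place the crossing before the slicing.

the crossing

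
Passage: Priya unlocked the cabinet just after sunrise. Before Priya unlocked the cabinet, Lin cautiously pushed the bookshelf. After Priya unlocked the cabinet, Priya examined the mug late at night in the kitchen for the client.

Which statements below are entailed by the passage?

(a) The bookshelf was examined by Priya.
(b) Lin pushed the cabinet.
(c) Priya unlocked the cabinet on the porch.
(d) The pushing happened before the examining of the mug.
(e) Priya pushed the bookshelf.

(a) Not entailed — Priya examined the mug, not the bookshelf; the bookshelf belongs to the pushing event.
(b) Not entailed — Lin pushed the bookshelf, not the cabinet; the cabinet belongs to the unlocking event.
(c) Not entailed — 'on the porch' adds information not in the original event.
(d) Entailed — the narrative places the pushing before the examining.
(e) Not entailed — the passage has Lin pushing the bookshelf, not Priya.

(d)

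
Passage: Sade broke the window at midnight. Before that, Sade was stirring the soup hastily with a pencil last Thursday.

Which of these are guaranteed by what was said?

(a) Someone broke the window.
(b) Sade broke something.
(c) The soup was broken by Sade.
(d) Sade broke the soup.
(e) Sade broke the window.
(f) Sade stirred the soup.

(a) Entailed — every conjunct here is already in the original breaking event.
(b) Entailed — the original entails any weakening of itself; this just drops 'at midnight' and generalizes the patient.
(c) Not entailed — Sade broke the window, not the soup; the soup belongs to the stirring event.
(d) Not entailed — Sade broke the window, not the soup; the soup belongs to the stirring event.
(e) Entailed — the original entails any weakening of itself; this just drops 'at midnight'.
(f) Entailed — 'stir' is an activity; 'was stirring' entails that some stirring happened, so 'stirred' holds.

(a), (b), (e), (f)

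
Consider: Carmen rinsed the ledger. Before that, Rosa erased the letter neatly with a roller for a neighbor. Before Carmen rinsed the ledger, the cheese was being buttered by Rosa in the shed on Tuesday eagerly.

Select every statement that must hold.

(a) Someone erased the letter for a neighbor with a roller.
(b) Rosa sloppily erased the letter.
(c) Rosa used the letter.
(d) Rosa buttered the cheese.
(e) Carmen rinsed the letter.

(a) Entailed — this follows by dropping conjuncts from the erasing event's description.
(b) Not entailed — 'sloppily' adds a manner not in (and inconsistent with) the original.
(c) Not entailed — the letter is the patient, not an instrument — Rosa used a roller.
(d) Not entailed — 'was buttering' is progressive on an accomplishment; it does not entail the completed 'buttered'.
(e) Not entailed — Carmen rinsed the ledger, not the letter; the letter belongs to the erasing event.

(a)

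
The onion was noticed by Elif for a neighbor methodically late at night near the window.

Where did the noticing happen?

near the window

'near the window' marks the location of the noticing event.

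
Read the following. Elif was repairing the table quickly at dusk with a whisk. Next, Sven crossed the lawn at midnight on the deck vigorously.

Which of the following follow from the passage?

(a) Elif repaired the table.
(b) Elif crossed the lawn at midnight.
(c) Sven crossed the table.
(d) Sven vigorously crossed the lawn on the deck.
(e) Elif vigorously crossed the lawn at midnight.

(a) Not entailed — 'was repairing' is progressive on an accomplishment; it does not entail the completed 'repaired'.
(b) Not entailed — the passage has Sven crossing the lawn, not Elif.
(c) Not entailed — Sven crossed the lawn, not the table; the table belongs to the repairing event.
(d) Entailed — every conjunct here is already in the original crossing event.
(e) Not entailed — the passage has Sven crossing the lawn, not Elif.

(d)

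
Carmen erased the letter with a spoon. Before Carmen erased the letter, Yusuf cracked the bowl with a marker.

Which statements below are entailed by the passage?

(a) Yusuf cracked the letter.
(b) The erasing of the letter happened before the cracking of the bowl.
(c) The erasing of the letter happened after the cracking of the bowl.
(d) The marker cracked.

(c)

(a) Not entailed — Yusuf cracked the bowl, not the letter; the letter belongs to the erasing event.
(b) Not entailed — the narrative places the cracking before the erasing, not after.
(c) Entailed — the narrative places the cracking before the erasing.
(d) Not entailed — the bowl is what cracked, not the marker.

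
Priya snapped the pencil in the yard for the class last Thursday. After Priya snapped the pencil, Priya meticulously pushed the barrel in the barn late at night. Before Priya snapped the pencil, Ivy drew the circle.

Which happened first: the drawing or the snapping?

the drawing

The connectives place the drawing before the snapping.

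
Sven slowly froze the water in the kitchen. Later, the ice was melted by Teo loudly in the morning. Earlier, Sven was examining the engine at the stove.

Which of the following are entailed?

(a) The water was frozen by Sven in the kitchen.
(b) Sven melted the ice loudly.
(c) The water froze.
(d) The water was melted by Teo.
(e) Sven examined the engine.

(a) Entailed — this follows by dropping conjuncts from the freezing event's description.
(b) Not entailed — the passage has Teo melting the ice, not Sven.
(c) Entailed — 'Sven froze the water' is causative; it entails the inchoative 'the water froze'.
(d) Not entailed — Teo melted the ice, not the water; the water belongs to the freezing event.
(e) Entailed — 'examine' is an activity; 'was examining' entails that some examining happened, so 'examined' holds.

(a), (c), (e)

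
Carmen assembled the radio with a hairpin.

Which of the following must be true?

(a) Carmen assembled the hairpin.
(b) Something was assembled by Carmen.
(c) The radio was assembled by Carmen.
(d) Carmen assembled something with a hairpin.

(a) Not entailed — the hairpin is the instrument, not what was assembled.
(b) Entailed — the original entails any weakening of itself; this just drops 'with a hairpin' and generalizes the patient.
(c) Entailed — dropping 'with a hairpin' leaves a sub-description the original still satisfies.
(d) Entailed — generalizing the patient leaves a sub-description the original still satisfies.

(b), (c), (d)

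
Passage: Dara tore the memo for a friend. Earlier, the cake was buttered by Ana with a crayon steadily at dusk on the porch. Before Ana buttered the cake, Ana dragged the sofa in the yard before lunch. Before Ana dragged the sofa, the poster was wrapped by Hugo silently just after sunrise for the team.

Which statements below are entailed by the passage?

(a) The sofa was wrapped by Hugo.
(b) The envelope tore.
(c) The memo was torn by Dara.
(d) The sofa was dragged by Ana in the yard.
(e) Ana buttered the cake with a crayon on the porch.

(a) Not entailed — Hugo wrapped the poster, not the sofa; the sofa belongs to the dragging event.
(b) Not entailed — the memo is what tore, not the envelope.
(c) Entailed — dropping 'for a friend' leaves a sub-description the original still satisfies.
(d) Entailed — this follows by dropping conjuncts from the dragging event's description.
(e) Entailed — this follows by dropping conjuncts from the buttering event's description.

(c), (d), (e)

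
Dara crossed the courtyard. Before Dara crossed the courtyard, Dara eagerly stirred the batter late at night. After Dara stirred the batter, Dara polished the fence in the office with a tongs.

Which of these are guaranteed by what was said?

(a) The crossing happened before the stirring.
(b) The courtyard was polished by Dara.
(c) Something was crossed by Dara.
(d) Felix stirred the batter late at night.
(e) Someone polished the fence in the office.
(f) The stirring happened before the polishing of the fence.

(c), (e), (f)

(a) Not entailed — the narrative places the stirring before the crossing, not after.
(b) Not entailed — Dara polished the fence, not the courtyard; the courtyard belongs to the crossing event.
(c) Entailed — every conjunct here is already in the original crossing event.
(d) Not entailed — the passage has Dara stirring the batter, not Felix.
(e) Entailed — the original entails any weakening of itself; this just drops 'with a tongs' and generalizes the agent.
(f) Entailed — the narrative places the stirring before the polishing.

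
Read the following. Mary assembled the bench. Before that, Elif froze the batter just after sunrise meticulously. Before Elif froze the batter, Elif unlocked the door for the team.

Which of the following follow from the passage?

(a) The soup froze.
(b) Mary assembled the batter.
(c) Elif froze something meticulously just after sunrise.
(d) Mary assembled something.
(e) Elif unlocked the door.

(a) Not entailed — the batter is what froze, not the soup.
(b) Not entailed — Mary assembled the bench, not the batter; the batter belongs to the freezing event.
(c) Entailed — generalizing the patient leaves a sub-description the original still satisfies.
(d) Entailed — this follows by dropping conjuncts from the assembling event's description.
(e) Entailed — dropping 'for the team' leaves a sub-description the original still satisfies.

(c), (d), (e)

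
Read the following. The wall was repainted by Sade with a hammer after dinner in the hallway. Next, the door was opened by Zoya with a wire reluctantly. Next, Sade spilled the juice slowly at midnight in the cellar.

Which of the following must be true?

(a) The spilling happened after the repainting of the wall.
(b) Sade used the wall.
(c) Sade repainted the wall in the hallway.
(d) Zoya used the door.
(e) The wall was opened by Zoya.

(a), (c)

(a) Entailed — the narrative places the repainting before the spilling.
(b) Not entailed — the wall is the patient, not an instrument — Sade used a hammer.
(c) Entailed — this follows by dropping conjuncts from the repainting event's description.
(d) Not entailed — the door is the patient, not an instrument — Zoya used a wire.
(e) Not entailed — Zoya opened the door, not the wall; the wall belongs to the repainting event.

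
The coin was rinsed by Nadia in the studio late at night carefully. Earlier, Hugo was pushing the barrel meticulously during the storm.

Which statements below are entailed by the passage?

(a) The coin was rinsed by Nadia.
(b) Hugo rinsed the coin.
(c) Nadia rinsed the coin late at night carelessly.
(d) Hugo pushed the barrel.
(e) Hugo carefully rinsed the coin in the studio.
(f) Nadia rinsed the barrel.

(a) Entailed — every conjunct here is already in the original rinsing event.
(b) Not entailed — the passage has Nadia rinsing the coin, not Hugo.
(c) Not entailed — 'carelessly' adds a manner not in (and inconsistent with) the original.
(d) Entailed — 'push' is an activity; 'was pushing' entails that some pushing happened, so 'pushed' holds.
(e) Not entailed — the passage has Nadia rinsing the coin, not Hugo.
(f) Not entailed — Nadia rinsed the coin, not the barrel; the barrel belongs to the pushing event.

(a), (d)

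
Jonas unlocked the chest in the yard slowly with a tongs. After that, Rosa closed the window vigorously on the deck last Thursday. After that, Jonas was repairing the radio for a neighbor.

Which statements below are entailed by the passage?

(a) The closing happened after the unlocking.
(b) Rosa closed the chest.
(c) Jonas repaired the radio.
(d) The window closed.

(a) Entailed — the narrative places the unlocking before the closing.
(b) Not entailed — Rosa closed the window, not the chest; the chest belongs to the unlocking event.
(c) Not entailed — 'was repairing' is progressive on an accomplishment; it does not entail the completed 'repaired'.
(d) Entailed — 'Rosa closed the window' is causative; it entails the inchoative 'the window closed'.

(a), (d)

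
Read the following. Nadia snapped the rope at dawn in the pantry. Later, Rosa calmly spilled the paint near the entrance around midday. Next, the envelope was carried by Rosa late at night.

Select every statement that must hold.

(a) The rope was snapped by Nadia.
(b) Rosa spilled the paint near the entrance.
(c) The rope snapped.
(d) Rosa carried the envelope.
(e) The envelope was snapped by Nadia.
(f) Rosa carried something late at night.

(a) Entailed — the original entails any weakening of itself; this just drops 'at dawn', 'in the pantry'.
(b) Entailed — dropping 'calmly', 'around midday' leaves a sub-description the original still satisfies.
(c) Entailed — 'Nadia snapped the rope' is causative; it entails the inchoative 'the rope snapped'.
(d) Entailed — this follows by dropping conjuncts from the carrying event's description.
(e) Not entailed — Nadia snapped the rope, not the envelope; the envelope belongs to the carrying event.
(f) Entailed — every conjunct here is already in the original carrying event.

(a), (b), (c), (d), (f)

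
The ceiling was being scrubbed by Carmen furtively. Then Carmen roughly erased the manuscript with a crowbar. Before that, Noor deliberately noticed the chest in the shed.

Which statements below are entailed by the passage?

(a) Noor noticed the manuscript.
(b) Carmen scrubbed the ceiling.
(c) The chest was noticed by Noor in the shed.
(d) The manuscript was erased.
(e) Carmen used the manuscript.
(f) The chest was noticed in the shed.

(a) Not entailed — Noor noticed the chest, not the manuscript; the manuscript belongs to the erasing event.
(b) Entailed — 'scrub' is an activity; 'was scrubbing' entails that some scrubbing happened, so 'scrubbed' holds.
(c) Entailed — dropping 'deliberately' leaves a sub-description the original still satisfies.
(d) Entailed — the original entails any weakening of itself; this just drops 'with a crowbar', 'roughly' and generalizes the agent.
(e) Not entailed — the manuscript is the patient, not an instrument — Carmen used a crowbar.
(f) Entailed — every conjunct here is already in the original noticing event.

(b), (c), (d), (f)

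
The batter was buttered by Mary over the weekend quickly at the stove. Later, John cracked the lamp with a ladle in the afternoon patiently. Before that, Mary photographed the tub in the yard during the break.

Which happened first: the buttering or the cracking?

the buttering

The connectives place the buttering before the cracking.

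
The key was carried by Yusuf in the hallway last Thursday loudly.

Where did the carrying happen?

in the hallway

'in the hallway' marks the location of the carrying event.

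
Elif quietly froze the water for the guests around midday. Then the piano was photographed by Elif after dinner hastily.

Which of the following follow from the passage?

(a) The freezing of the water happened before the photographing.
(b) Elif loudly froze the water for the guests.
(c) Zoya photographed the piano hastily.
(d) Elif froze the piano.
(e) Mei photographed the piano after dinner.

(a) Entailed — the narrative places the freezing before the photographing.
(b) Not entailed — 'loudly' adds a manner not in (and inconsistent with) the original.
(c) Not entailed — the passage has Elif photographing the piano, not Zoya.
(d) Not entailed — Elif froze the water, not the piano; the piano belongs to the photographing event.
(e) Not entailed — the passage has Elif photographing the piano, not Mei.

(a)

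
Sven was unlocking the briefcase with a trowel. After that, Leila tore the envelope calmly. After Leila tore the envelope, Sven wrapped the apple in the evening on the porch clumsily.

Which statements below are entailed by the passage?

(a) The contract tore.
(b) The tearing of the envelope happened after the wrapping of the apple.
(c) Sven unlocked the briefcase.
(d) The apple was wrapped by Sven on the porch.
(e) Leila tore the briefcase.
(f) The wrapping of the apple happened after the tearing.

(d), (f)

(a) Not entailed — the envelope is what tore, not the contract.
(b) Not entailed — the narrative places the tearing before the wrapping, not after.
(c) Not entailed — 'was unlocking' is progressive on an accomplishment; it does not entail the completed 'unlocked'.
(d) Entailed — the original entails any weakening of itself; this just drops 'in the evening', 'clumsily'.
(e) Not entailed — Leila tore the envelope, not the briefcase; the briefcase belongs to the unlocking event.
(f) Entailed — the narrative places the tearing before the wrapping.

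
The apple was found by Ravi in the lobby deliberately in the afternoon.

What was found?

'the apple' marks the patient of the finding event.

the apple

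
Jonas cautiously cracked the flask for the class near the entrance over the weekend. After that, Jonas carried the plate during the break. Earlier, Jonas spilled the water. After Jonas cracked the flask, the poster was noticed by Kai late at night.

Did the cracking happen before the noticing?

yes

The narrative orders the cracking before the noticing.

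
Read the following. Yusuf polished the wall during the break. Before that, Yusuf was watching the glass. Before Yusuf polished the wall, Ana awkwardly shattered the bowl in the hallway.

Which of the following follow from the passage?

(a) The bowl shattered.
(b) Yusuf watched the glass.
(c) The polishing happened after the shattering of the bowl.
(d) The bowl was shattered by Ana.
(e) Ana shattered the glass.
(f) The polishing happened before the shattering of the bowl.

(a) Entailed — 'Ana shattered the bowl' is causative; it entails the inchoative 'the bowl shattered'.
(b) Entailed — 'watch' is an activity; 'was watching' entails that some watching happened, so 'watched' holds.
(c) Entailed — the narrative places the shattering before the polishing.
(d) Entailed — the original entails any weakening of itself; this just drops 'awkwardly', 'in the hallway'.
(e) Not entailed — Ana shattered the bowl, not the glass; the glass belongs to the watching event.
(f) Not entailed — the narrative places the shattering before the polishing, not after.

(a), (b), (c), (d)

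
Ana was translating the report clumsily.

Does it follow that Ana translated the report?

no

'was translating' is progressive; for an accomplishment like 'translate the report', it doesn't entail completion.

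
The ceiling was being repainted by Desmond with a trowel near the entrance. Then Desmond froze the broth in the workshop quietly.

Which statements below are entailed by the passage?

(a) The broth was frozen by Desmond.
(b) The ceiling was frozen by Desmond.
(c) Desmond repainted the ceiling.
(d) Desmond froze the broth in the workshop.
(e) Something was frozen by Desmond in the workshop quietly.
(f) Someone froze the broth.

(a), (d), (e), (f)

(a) Entailed — dropping 'in the workshop', 'quietly' leaves a sub-description the original still satisfies.
(b) Not entailed — Desmond froze the broth, not the ceiling; the ceiling belongs to the repainting event.
(c) Not entailed — 'was repainting' is progressive on an accomplishment; it does not entail the completed 'repainted'.
(d) Entailed — this follows by dropping conjuncts from the freezing event's description.
(e) Entailed — this follows by dropping conjuncts from the freezing event's description.
(f) Entailed — every conjunct here is already in the original freezing event.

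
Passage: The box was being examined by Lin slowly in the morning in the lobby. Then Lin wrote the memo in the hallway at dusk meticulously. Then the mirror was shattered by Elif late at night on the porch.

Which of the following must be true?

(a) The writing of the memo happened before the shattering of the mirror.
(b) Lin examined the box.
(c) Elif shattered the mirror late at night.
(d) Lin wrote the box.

(a), (b), (c)

(a) Entailed — the narrative places the writing before the shattering.
(b) Entailed — 'examine' is an activity; 'was examining' entails that some examining happened, so 'examined' holds.
(c) Entailed — dropping 'on the porch' leaves a sub-description the original still satisfies.
(d) Not entailed — Lin wrote the memo, not the box; the box belongs to the examining event.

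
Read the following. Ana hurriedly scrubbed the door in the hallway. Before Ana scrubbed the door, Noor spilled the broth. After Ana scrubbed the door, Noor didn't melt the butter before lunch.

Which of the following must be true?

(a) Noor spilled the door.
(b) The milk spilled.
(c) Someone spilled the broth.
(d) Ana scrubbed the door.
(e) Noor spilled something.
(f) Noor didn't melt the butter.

(a) Not entailed — Noor spilled the broth, not the door; the door belongs to the scrubbing event.
(b) Not entailed — the broth is what spilled, not the milk.
(c) Entailed — every conjunct here is already in the original spilling event.
(d) Entailed — every conjunct here is already in the original scrubbing event.
(e) Entailed — every conjunct here is already in the original spilling event.
(f) Not entailed — dropping 'before lunch' under negation is not valid — the original leaves open that Noor melted the butter some other way.

(c), (d), (e)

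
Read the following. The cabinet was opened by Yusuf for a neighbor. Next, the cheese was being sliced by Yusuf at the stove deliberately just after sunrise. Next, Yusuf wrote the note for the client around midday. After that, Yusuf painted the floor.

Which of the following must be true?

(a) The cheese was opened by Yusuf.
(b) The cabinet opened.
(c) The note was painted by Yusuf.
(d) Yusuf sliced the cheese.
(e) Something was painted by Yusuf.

(b), (e)

(a) Not entailed — Yusuf opened the cabinet, not the cheese; the cheese belongs to the slicing event.
(b) Entailed — 'Yusuf opened the cabinet' is causative; it entails the inchoative 'the cabinet opened'.
(c) Not entailed — Yusuf painted the floor, not the note; the note belongs to the writing event.
(d) Not entailed — 'was slicing' is progressive on an accomplishment; it does not entail the completed 'sliced'.
(e) Entailed — every conjunct here is already in the original painting event.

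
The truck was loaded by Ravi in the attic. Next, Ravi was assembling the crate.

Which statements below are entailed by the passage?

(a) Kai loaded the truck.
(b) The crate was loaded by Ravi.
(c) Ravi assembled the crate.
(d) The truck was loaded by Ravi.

(d)

(a) Not entailed — the passage has Ravi loading the truck, not Kai.
(b) Not entailed — Ravi loaded the truck, not the crate; the crate belongs to the assembling event.
(c) Not entailed — 'was assembling' is progressive on an accomplishment; it does not entail the completed 'assembled'.
(d) Entailed — the original entails any weakening of itself; this just drops 'in the attic'.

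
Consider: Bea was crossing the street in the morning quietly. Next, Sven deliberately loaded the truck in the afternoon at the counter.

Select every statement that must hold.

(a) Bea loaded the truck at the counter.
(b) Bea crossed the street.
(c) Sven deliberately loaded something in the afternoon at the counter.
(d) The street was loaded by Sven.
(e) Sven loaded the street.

(a) Not entailed — the passage has Sven loading the truck, not Bea.
(b) Not entailed — 'was crossing' is progressive on an accomplishment; it does not entail the completed 'crossed'.
(c) Entailed — this follows by dropping conjuncts from the loading event's description.
(d) Not entailed — Sven loaded the truck, not the street; the street belongs to the crossing event.
(e) Not entailed — Sven loaded the truck, not the street; the street belongs to the crossing event.

(c)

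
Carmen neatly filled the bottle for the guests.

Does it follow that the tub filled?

Nothing is said about any tub; only the bottle is affected.

no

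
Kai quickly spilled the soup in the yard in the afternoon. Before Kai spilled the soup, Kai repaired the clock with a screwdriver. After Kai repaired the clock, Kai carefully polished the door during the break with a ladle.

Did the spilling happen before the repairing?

The narrative orders the repairing before the spilling.

no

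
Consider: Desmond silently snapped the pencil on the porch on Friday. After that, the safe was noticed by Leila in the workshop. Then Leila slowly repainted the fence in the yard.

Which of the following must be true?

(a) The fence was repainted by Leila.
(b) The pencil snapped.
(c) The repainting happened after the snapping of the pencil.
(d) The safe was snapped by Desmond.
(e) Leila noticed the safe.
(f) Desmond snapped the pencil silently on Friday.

(a) Entailed — this follows by dropping conjuncts from the repainting event's description.
(b) Entailed — 'Desmond snapped the pencil' is causative; it entails the inchoative 'the pencil snapped'.
(c) Entailed — the narrative places the snapping before the repainting.
(d) Not entailed — Desmond snapped the pencil, not the safe; the safe belongs to the noticing event.
(e) Entailed — every conjunct here is already in the original noticing event.
(f) Entailed — this follows by dropping conjuncts from the snapping event's description.

(a), (b), (c), (e), (f)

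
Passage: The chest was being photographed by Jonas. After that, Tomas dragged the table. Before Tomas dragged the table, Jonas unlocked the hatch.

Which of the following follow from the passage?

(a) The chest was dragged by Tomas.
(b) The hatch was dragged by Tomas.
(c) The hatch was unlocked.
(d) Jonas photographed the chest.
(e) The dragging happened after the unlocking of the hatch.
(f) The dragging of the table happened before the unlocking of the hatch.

(a) Not entailed — Tomas dragged the table, not the chest; the chest belongs to the photographing event.
(b) Not entailed — Tomas dragged the table, not the hatch; the hatch belongs to the unlocking event.
(c) Entailed — generalizing the agent leaves a sub-description the original still satisfies.
(d) Not entailed — 'was photographing' is progressive on an accomplishment; it does not entail the completed 'photographed'.
(e) Entailed — the narrative places the unlocking before the dragging.
(f) Not entailed — the narrative places the unlocking before the dragging, not after.

(c), (e)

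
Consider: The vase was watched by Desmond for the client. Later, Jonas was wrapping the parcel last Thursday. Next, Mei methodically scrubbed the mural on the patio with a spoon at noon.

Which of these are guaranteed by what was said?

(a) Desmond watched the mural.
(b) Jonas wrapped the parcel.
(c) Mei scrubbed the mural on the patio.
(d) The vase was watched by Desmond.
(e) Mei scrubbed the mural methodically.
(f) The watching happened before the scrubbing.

(a) Not entailed — Desmond watched the vase, not the mural; the mural belongs to the scrubbing event.
(b) Not entailed — 'was wrapping' is progressive on an accomplishment; it does not entail the completed 'wrapped'.
(c) Entailed — this follows by dropping conjuncts from the scrubbing event's description.
(d) Entailed — every conjunct here is already in the original watching event.
(e) Entailed — dropping 'with a spoon', 'on the patio', 'at noon' leaves a sub-description the original still satisfies.
(f) Entailed — the narrative places the watching before the scrubbing.

(c), (d), (e), (f)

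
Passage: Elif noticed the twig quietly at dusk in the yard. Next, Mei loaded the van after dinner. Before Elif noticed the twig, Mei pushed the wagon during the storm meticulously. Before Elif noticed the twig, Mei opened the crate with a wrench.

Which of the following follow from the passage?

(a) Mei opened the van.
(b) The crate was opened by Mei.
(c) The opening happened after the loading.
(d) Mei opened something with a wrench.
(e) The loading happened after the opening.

(a) Not entailed — Mei opened the crate, not the van; the van belongs to the loading event.
(b) Entailed — this follows by dropping conjuncts from the opening event's description.
(c) Not entailed — the narrative places the opening before the loading, not after.
(d) Entailed — every conjunct here is already in the original opening event.
(e) Entailed — the narrative places the opening before the loading.

(b), (d), (e)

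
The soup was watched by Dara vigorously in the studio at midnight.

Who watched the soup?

'Dara' marks the agent of the watching event.

Dara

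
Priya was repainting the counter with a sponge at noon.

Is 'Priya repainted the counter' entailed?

'was repainting' is progressive; for an accomplishment like 'repaint the counter', it doesn't entail completion.

no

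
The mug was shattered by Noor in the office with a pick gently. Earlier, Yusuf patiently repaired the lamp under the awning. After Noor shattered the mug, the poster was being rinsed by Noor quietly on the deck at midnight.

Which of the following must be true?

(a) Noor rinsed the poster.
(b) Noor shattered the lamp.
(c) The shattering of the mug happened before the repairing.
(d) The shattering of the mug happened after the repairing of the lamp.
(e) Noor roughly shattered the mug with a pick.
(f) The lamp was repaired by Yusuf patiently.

(a) Entailed — 'rinse' is an activity; 'was rinsing' entails that some rinsing happened, so 'rinsed' holds.
(b) Not entailed — Noor shattered the mug, not the lamp; the lamp belongs to the repairing event.
(c) Not entailed — the narrative places the repairing before the shattering, not after.
(d) Entailed — the narrative places the repairing before the shattering.
(e) Not entailed — 'roughly' adds a manner not in (and inconsistent with) the original.
(f) Entailed — the original entails any weakening of itself; this just drops 'under the awning'.

(a), (d), (f)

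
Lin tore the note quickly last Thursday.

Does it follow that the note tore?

yes

'Lin tore the note' is the causative; it entails the inchoative 'the note tore'.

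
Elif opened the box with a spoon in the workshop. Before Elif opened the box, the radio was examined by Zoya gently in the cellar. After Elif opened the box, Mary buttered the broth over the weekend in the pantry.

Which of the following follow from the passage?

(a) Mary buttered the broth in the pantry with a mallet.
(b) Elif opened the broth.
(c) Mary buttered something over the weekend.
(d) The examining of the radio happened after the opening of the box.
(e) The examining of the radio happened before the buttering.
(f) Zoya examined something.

(a) Not entailed — 'with a mallet' adds information not in the original event.
(b) Not entailed — Elif opened the box, not the broth; the broth belongs to the buttering event.
(c) Entailed — dropping 'in the pantry' and generalizing the patient leaves a sub-description the original still satisfies.
(d) Not entailed — the narrative places the examining before the opening, not after.
(e) Entailed — the narrative places the examining before the buttering.
(f) Entailed — the original entails any weakening of itself; this just drops 'gently', 'in the cellar' and generalizes the patient.

(c), (e), (f)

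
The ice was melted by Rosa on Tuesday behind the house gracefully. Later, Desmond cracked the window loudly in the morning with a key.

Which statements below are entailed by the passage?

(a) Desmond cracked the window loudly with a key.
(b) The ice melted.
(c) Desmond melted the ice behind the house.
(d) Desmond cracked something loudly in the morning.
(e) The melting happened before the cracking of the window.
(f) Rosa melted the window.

(a) Entailed — this follows by dropping conjuncts from the cracking event's description.
(b) Entailed — 'Rosa melted the ice' is causative; it entails the inchoative 'the ice melted'.
(c) Not entailed — the passage has Rosa melting the ice, not Desmond.
(d) Entailed — this follows by dropping conjuncts from the cracking event's description.
(e) Entailed — the narrative places the melting before the cracking.
(f) Not entailed — Rosa melted the ice, not the window; the window belongs to the cracking event.

(a), (b), (d), (e)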